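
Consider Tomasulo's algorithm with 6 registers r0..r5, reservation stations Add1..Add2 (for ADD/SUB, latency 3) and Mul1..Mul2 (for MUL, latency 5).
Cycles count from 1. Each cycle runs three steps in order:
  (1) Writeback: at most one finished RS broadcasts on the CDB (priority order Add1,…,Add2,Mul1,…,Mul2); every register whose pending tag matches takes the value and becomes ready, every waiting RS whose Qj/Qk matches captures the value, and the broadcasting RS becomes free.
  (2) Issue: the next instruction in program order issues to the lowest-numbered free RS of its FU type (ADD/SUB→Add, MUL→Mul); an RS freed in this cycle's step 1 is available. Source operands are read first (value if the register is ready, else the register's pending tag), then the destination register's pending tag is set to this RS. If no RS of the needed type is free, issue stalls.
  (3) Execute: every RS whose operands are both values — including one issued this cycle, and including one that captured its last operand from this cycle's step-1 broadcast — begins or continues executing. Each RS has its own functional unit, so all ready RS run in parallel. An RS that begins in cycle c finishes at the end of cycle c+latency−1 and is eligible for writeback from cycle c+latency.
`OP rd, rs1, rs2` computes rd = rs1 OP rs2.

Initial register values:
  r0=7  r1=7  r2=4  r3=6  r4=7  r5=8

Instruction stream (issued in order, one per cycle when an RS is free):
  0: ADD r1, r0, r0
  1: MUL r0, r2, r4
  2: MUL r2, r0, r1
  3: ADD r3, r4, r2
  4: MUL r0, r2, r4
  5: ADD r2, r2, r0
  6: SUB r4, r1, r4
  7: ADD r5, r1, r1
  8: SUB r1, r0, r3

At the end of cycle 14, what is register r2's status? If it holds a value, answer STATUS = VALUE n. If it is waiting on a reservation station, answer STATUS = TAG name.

c1: issue ADD r1<-Add1 | r0:7,r1:Add1,r2:4,r3:6,r4:7,r5:8
c2: issue MUL r0<-Mul1 | r0:Mul1,r1:Add1,r2:4,r3:6,r4:7,r5:8
c3: issue MUL r2<-Mul2 | r0:Mul1,r1:Add1,r2:Mul2,r3:6,r4:7,r5:8
c4: CDB Add1=14; issue ADD r3<-Add1 | r0:Mul1,r1:14,r2:Mul2,r3:Add1,r4:7,r5:8
c5: stall | r0:Mul1,r1:14,r2:Mul2,r3:Add1,r4:7,r5:8
c6: stall | r0:Mul1,r1:14,r2:Mul2,r3:Add1,r4:7,r5:8
c7: CDB Mul1=28; issue MUL r0<-Mul1 | r0:Mul1,r1:14,r2:Mul2,r3:Add1,r4:7,r5:8
c8: issue ADD r2<-Add2 | r0:Mul1,r1:14,r2:Add2,r3:Add1,r4:7,r5:8
c9: stall | r0:Mul1,r1:14,r2:Add2,r3:Add1,r4:7,r5:8
c10: stall | r0:Mul1,r1:14,r2:Add2,r3:Add1,r4:7,r5:8
c11: stall | r0:Mul1,r1:14,r2:Add2,r3:Add1,r4:7,r5:8
c12: CDB Mul2=392; stall | r0:Mul1,r1:14,r2:Add2,r3:Add1,r4:7,r5:8
c13: stall | r0:Mul1,r1:14,r2:Add2,r3:Add1,r4:7,r5:8
c14: stall | r0:Mul1,r1:14,r2:Add2,r3:Add1,r4:7,r5:8

STATUS = TAG Add2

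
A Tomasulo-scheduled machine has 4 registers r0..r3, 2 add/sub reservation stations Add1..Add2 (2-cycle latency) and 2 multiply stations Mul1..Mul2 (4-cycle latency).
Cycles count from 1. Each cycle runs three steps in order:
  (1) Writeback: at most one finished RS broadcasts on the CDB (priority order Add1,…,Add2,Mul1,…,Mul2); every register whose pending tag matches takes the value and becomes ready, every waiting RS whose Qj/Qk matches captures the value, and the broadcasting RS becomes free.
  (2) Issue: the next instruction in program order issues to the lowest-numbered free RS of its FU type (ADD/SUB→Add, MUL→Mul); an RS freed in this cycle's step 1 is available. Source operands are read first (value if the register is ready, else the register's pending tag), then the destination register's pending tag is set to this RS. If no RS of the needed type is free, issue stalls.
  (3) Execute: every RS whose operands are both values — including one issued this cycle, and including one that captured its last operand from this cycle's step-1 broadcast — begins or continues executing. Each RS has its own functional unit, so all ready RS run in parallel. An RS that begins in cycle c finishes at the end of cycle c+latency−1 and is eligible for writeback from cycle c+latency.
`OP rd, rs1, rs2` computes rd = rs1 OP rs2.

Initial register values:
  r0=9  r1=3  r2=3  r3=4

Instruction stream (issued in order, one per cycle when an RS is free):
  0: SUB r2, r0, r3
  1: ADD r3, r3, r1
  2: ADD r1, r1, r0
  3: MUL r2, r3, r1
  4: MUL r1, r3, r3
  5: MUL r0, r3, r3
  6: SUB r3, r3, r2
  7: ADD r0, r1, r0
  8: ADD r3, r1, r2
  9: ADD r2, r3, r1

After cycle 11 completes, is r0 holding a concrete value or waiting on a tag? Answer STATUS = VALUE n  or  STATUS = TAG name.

STATUS = TAG Add2

  c1: issue SUB r2<-Add1  regs: r0:9,r1:3,r2:Add1,r3:4
  c2: issue ADD r3<-Add2  regs: r0:9,r1:3,r2:Add1,r3:Add2
  c3: CDB Add1=5; issue ADD r1<-Add1  regs: r0:9,r1:Add1,r2:5,r3:Add2
  c4: CDB Add2=7; issue MUL r2<-Mul1  regs: r0:9,r1:Add1,r2:Mul1,r3:7
  c5: CDB Add1=12; issue MUL r1<-Mul2  regs: r0:9,r1:Mul2,r2:Mul1,r3:7
  c6: stall  regs: r0:9,r1:Mul2,r2:Mul1,r3:7
  c7: stall  regs: r0:9,r1:Mul2,r2:Mul1,r3:7
  c8: stall  regs: r0:9,r1:Mul2,r2:Mul1,r3:7
  c9: CDB Mul1=84; issue MUL r0<-Mul1  regs: r0:Mul1,r1:Mul2,r2:84,r3:7
  c10: CDB Mul2=49; issue SUB r3<-Add1  regs: r0:Mul1,r1:49,r2:84,r3:Add1
  c11: issue ADD r0<-Add2  regs: r0:Add2,r1:49,r2:84,r3:Add1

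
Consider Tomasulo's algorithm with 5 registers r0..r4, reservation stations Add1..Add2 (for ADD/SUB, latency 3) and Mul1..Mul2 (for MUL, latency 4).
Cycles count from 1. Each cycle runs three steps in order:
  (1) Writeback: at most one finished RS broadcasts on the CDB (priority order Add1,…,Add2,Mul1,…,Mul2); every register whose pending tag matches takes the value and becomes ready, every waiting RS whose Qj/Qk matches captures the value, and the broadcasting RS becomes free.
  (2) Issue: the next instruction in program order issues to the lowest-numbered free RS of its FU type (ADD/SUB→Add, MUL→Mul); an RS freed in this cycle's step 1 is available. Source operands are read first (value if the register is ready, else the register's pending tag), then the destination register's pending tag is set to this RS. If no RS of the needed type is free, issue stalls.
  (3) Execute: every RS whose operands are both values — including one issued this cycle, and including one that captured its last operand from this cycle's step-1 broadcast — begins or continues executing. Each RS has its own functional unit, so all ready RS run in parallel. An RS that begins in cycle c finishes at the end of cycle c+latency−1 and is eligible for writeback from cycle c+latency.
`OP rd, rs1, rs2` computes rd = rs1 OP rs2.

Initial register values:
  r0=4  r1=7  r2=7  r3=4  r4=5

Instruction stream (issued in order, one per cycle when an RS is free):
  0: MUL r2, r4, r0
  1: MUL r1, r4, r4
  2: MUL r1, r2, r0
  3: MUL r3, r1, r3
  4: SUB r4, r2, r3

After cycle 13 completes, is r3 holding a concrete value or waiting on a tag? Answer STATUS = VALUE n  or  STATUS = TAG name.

STATUS = VALUE 320

cycle 1: issue MUL r2<-Mul1 // r0:4,r1:7,r2:Mul1,r3:4,r4:5
cycle 2: issue MUL r1<-Mul2 // r0:4,r1:Mul2,r2:Mul1,r3:4,r4:5
cycle 3: stall // r0:4,r1:Mul2,r2:Mul1,r3:4,r4:5
cycle 4: stall // r0:4,r1:Mul2,r2:Mul1,r3:4,r4:5
cycle 5: CDB Mul1=20; issue MUL r1<-Mul1 // r0:4,r1:Mul1,r2:20,r3:4,r4:5
cycle 6: CDB Mul2=25; issue MUL r3<-Mul2 // r0:4,r1:Mul1,r2:20,r3:Mul2,r4:5
cycle 7: issue SUB r4<-Add1 // r0:4,r1:Mul1,r2:20,r3:Mul2,r4:Add1
cycle 8: - // r0:4,r1:Mul1,r2:20,r3:Mul2,r4:Add1
cycle 9: CDB Mul1=80 // r0:4,r1:80,r2:20,r3:Mul2,r4:Add1
cycle 10: - // r0:4,r1:80,r2:20,r3:Mul2,r4:Add1
cycle 11: - // r0:4,r1:80,r2:20,r3:Mul2,r4:Add1
cycle 12: - // r0:4,r1:80,r2:20,r3:Mul2,r4:Add1
cycle 13: CDB Mul2=320 // r0:4,r1:80,r2:20,r3:320,r4:Add1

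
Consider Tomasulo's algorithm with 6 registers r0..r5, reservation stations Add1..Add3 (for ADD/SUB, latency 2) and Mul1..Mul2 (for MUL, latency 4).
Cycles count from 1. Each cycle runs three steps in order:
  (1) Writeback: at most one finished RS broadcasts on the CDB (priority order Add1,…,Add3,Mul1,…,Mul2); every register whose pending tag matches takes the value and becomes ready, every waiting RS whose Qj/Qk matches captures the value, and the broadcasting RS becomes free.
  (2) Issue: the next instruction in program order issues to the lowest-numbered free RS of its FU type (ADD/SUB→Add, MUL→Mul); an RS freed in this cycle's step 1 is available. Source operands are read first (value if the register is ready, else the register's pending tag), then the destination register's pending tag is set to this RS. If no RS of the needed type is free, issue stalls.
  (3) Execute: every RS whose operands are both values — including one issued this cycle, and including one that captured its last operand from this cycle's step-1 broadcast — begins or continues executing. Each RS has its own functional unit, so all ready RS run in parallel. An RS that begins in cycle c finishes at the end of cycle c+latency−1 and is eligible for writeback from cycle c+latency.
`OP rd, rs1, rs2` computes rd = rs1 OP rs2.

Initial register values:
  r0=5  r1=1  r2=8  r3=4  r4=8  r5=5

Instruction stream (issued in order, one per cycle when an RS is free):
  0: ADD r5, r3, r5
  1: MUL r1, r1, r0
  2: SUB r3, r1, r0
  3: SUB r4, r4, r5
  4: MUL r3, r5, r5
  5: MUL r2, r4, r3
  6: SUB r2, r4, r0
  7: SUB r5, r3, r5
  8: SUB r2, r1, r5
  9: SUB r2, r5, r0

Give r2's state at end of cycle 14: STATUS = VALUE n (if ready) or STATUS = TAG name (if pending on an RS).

  c1: issue ADD r5<-Add1  regs: r0:5,r1:1,r2:8,r3:4,r4:8,r5:Add1
  c2: issue MUL r1<-Mul1  regs: r0:5,r1:Mul1,r2:8,r3:4,r4:8,r5:Add1
  c3: CDB Add1=9; issue SUB r3<-Add1  regs: r0:5,r1:Mul1,r2:8,r3:Add1,r4:8,r5:9
  c4: issue SUB r4<-Add2  regs: r0:5,r1:Mul1,r2:8,r3:Add1,r4:Add2,r5:9
  c5: issue MUL r3<-Mul2  regs: r0:5,r1:Mul1,r2:8,r3:Mul2,r4:Add2,r5:9
  c6: CDB Add2=-1; stall  regs: r0:5,r1:Mul1,r2:8,r3:Mul2,r4:-1,r5:9
  c7: CDB Mul1=5; issue MUL r2<-Mul1  regs: r0:5,r1:5,r2:Mul1,r3:Mul2,r4:-1,r5:9
  c8: issue SUB r2<-Add2  regs: r0:5,r1:5,r2:Add2,r3:Mul2,r4:-1,r5:9
  c9: CDB Add1=0; issue SUB r5<-Add1  regs: r0:5,r1:5,r2:Add2,r3:Mul2,r4:-1,r5:Add1
  c10: CDB Add2=-6; issue SUB r2<-Add2  regs: r0:5,r1:5,r2:Add2,r3:Mul2,r4:-1,r5:Add1
  c11: CDB Mul2=81; issue SUB r2<-Add3  regs: r0:5,r1:5,r2:Add3,r3:81,r4:-1,r5:Add1
  c12: -  regs: r0:5,r1:5,r2:Add3,r3:81,r4:-1,r5:Add1
  c13: CDB Add1=72  regs: r0:5,r1:5,r2:Add3,r3:81,r4:-1,r5:72
  c14: -  regs: r0:5,r1:5,r2:Add3,r3:81,r4:-1,r5:72

STATUS = TAG Add3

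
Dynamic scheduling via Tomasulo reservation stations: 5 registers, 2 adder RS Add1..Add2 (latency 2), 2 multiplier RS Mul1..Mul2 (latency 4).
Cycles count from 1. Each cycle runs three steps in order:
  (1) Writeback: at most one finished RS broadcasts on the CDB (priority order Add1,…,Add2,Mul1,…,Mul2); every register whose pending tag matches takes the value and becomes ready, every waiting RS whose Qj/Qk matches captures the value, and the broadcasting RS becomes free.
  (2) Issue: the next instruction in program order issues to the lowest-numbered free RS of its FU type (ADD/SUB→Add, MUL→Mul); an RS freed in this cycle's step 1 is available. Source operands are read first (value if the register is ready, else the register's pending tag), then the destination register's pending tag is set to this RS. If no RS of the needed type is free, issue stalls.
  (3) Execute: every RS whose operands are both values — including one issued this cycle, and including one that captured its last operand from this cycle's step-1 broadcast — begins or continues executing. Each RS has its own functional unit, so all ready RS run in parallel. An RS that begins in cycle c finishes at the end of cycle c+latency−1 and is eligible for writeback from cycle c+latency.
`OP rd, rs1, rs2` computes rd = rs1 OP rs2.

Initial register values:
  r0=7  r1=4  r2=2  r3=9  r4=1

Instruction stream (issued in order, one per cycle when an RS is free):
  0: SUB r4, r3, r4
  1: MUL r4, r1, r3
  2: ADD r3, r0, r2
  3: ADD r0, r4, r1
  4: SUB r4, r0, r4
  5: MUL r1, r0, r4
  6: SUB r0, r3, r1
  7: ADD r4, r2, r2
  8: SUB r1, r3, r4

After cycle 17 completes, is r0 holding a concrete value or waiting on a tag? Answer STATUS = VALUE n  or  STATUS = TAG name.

STATUS = VALUE -151

c1: issue SUB r4<-Add1 | r0:7,r1:4,r2:2,r3:9,r4:Add1
c2: issue MUL r4<-Mul1 | r0:7,r1:4,r2:2,r3:9,r4:Mul1
c3: CDB Add1=8; issue ADD r3<-Add1 | r0:7,r1:4,r2:2,r3:Add1,r4:Mul1
c4: issue ADD r0<-Add2 | r0:Add2,r1:4,r2:2,r3:Add1,r4:Mul1
c5: CDB Add1=9; issue SUB r4<-Add1 | r0:Add2,r1:4,r2:2,r3:9,r4:Add1
c6: CDB Mul1=36; issue MUL r1<-Mul1 | r0:Add2,r1:Mul1,r2:2,r3:9,r4:Add1
c7: stall | r0:Add2,r1:Mul1,r2:2,r3:9,r4:Add1
c8: CDB Add2=40; issue SUB r0<-Add2 | r0:Add2,r1:Mul1,r2:2,r3:9,r4:Add1
c9: stall | r0:Add2,r1:Mul1,r2:2,r3:9,r4:Add1
c10: CDB Add1=4; issue ADD r4<-Add1 | r0:Add2,r1:Mul1,r2:2,r3:9,r4:Add1
c11: stall | r0:Add2,r1:Mul1,r2:2,r3:9,r4:Add1
c12: CDB Add1=4; issue SUB r1<-Add1 | r0:Add2,r1:Add1,r2:2,r3:9,r4:4
c13: - | r0:Add2,r1:Add1,r2:2,r3:9,r4:4
c14: CDB Add1=5 | r0:Add2,r1:5,r2:2,r3:9,r4:4
c15: CDB Mul1=160 | r0:Add2,r1:5,r2:2,r3:9,r4:4
c16: - | r0:Add2,r1:5,r2:2,r3:9,r4:4
c17: CDB Add2=-151 | r0:-151,r1:5,r2:2,r3:9,r4:4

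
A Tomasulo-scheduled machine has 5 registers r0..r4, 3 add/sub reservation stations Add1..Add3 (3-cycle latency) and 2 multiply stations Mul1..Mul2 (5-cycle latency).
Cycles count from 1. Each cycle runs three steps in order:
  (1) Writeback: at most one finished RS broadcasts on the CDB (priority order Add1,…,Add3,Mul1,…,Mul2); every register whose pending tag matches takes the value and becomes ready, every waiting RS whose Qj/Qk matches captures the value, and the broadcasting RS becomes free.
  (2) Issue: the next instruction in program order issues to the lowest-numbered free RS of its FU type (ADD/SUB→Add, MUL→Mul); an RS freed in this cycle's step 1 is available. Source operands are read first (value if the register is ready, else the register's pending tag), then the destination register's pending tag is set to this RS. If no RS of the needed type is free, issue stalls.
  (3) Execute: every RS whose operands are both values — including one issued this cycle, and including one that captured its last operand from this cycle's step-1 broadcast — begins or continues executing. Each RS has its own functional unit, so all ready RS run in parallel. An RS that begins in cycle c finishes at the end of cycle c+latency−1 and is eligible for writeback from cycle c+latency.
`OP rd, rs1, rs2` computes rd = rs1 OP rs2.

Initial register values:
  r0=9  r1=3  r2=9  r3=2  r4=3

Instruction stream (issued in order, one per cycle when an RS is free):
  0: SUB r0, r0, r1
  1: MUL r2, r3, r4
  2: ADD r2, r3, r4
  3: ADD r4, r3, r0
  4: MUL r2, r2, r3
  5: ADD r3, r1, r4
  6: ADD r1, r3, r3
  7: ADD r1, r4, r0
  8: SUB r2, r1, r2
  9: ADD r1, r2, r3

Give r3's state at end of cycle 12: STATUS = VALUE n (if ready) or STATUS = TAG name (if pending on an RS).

c1: issue SUB r0<-Add1 | r0:Add1,r1:3,r2:9,r3:2,r4:3
c2: issue MUL r2<-Mul1 | r0:Add1,r1:3,r2:Mul1,r3:2,r4:3
c3: issue ADD r2<-Add2 | r0:Add1,r1:3,r2:Add2,r3:2,r4:3
c4: CDB Add1=6; issue ADD r4<-Add1 | r0:6,r1:3,r2:Add2,r3:2,r4:Add1
c5: issue MUL r2<-Mul2 | r0:6,r1:3,r2:Mul2,r3:2,r4:Add1
c6: CDB Add2=5; issue ADD r3<-Add2 | r0:6,r1:3,r2:Mul2,r3:Add2,r4:Add1
c7: CDB Add1=8; issue ADD r1<-Add1 | r0:6,r1:Add1,r2:Mul2,r3:Add2,r4:8
c8: CDB Mul1=6; issue ADD r1<-Add3 | r0:6,r1:Add3,r2:Mul2,r3:Add2,r4:8
c9: stall | r0:6,r1:Add3,r2:Mul2,r3:Add2,r4:8
c10: CDB Add2=11; issue SUB r2<-Add2 | r0:6,r1:Add3,r2:Add2,r3:11,r4:8
c11: CDB Add3=14; issue ADD r1<-Add3 | r0:6,r1:Add3,r2:Add2,r3:11,r4:8
c12: CDB Mul2=10 | r0:6,r1:Add3,r2:Add2,r3:11,r4:8

STATUS = VALUE 11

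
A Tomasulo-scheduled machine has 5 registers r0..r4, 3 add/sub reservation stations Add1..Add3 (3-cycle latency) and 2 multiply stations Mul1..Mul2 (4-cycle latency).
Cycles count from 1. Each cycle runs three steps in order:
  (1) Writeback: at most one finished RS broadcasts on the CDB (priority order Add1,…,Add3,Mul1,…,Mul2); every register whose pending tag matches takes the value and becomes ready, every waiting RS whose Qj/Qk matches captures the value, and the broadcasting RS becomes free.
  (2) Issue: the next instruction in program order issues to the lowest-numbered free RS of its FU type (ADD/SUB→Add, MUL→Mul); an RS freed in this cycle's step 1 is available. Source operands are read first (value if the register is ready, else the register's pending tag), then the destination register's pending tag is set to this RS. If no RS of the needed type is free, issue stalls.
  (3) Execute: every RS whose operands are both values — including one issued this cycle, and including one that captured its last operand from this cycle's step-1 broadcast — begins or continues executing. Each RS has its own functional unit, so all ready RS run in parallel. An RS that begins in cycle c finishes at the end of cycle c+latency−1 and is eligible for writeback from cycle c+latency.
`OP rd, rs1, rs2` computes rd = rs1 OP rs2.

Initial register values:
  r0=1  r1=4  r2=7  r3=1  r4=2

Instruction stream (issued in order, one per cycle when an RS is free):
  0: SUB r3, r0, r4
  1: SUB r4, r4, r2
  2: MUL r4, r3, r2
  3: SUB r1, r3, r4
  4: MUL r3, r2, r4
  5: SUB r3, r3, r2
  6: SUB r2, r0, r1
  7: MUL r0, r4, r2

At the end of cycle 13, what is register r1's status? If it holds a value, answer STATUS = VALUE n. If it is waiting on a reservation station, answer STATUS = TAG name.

STATUS = VALUE 6

  c1: issue SUB r3<-Add1  regs: r0:1,r1:4,r2:7,r3:Add1,r4:2
  c2: issue SUB r4<-Add2  regs: r0:1,r1:4,r2:7,r3:Add1,r4:Add2
  c3: issue MUL r4<-Mul1  regs: r0:1,r1:4,r2:7,r3:Add1,r4:Mul1
  c4: CDB Add1=-1; issue SUB r1<-Add1  regs: r0:1,r1:Add1,r2:7,r3:-1,r4:Mul1
  c5: CDB Add2=-5; issue MUL r3<-Mul2  regs: r0:1,r1:Add1,r2:7,r3:Mul2,r4:Mul1
  c6: issue SUB r3<-Add2  regs: r0:1,r1:Add1,r2:7,r3:Add2,r4:Mul1
  c7: issue SUB r2<-Add3  regs: r0:1,r1:Add1,r2:Add3,r3:Add2,r4:Mul1
  c8: CDB Mul1=-7; issue MUL r0<-Mul1  regs: r0:Mul1,r1:Add1,r2:Add3,r3:Add2,r4:-7
  c9: -  regs: r0:Mul1,r1:Add1,r2:Add3,r3:Add2,r4:-7
  c10: -  regs: r0:Mul1,r1:Add1,r2:Add3,r3:Add2,r4:-7
  c11: CDB Add1=6  regs: r0:Mul1,r1:6,r2:Add3,r3:Add2,r4:-7
  c12: CDB Mul2=-49  regs: r0:Mul1,r1:6,r2:Add3,r3:Add2,r4:-7
  c13: -  regs: r0:Mul1,r1:6,r2:Add3,r3:Add2,r4:-7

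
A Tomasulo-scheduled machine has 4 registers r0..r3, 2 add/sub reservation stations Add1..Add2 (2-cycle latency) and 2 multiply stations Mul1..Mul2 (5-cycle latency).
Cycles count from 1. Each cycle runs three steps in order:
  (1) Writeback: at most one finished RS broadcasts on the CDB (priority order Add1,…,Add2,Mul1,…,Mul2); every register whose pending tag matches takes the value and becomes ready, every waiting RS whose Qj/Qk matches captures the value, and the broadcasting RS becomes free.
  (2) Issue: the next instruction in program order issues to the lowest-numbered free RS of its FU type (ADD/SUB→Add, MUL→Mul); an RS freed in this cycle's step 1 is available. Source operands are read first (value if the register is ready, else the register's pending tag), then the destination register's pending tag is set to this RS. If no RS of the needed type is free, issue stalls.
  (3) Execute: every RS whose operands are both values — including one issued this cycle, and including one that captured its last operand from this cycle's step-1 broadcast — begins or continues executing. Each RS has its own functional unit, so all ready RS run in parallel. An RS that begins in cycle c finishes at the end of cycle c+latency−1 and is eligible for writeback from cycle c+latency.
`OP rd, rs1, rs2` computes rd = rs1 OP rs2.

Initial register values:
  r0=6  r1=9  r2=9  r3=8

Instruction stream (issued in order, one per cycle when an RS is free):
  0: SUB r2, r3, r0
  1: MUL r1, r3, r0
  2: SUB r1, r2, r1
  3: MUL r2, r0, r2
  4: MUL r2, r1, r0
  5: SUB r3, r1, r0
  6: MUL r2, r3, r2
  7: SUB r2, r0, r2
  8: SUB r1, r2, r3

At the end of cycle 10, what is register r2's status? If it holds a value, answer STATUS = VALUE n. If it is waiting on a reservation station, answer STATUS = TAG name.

c1: issue SUB r2<-Add1 | r0:6,r1:9,r2:Add1,r3:8
c2: issue MUL r1<-Mul1 | r0:6,r1:Mul1,r2:Add1,r3:8
c3: CDB Add1=2; issue SUB r1<-Add1 | r0:6,r1:Add1,r2:2,r3:8
c4: issue MUL r2<-Mul2 | r0:6,r1:Add1,r2:Mul2,r3:8
c5: stall | r0:6,r1:Add1,r2:Mul2,r3:8
c6: stall | r0:6,r1:Add1,r2:Mul2,r3:8
c7: CDB Mul1=48; issue MUL r2<-Mul1 | r0:6,r1:Add1,r2:Mul1,r3:8
c8: issue SUB r3<-Add2 | r0:6,r1:Add1,r2:Mul1,r3:Add2
c9: CDB Add1=-46; stall | r0:6,r1:-46,r2:Mul1,r3:Add2
c10: CDB Mul2=12; issue MUL r2<-Mul2 | r0:6,r1:-46,r2:Mul2,r3:Add2

STATUS = TAG Mul2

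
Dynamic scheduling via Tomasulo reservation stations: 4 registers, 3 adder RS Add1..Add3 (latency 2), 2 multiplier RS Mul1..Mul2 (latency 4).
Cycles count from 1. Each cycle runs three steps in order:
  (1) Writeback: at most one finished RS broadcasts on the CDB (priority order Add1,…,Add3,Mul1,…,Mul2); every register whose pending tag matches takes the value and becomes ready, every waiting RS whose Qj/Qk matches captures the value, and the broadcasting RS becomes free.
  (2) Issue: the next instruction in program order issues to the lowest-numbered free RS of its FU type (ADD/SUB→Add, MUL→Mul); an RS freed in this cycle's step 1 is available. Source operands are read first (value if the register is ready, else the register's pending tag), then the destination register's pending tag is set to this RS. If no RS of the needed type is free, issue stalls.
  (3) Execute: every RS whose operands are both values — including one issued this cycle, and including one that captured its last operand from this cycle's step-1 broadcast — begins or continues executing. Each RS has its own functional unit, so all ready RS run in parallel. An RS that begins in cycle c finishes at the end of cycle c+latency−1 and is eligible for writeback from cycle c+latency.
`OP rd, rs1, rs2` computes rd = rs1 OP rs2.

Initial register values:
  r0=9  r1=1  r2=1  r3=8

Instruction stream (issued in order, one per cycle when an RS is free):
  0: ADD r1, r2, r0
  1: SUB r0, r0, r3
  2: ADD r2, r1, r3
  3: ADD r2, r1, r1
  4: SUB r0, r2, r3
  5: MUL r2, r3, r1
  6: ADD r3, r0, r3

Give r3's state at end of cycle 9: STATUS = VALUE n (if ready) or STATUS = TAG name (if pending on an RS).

STATUS = TAG Add2

  c1: issue ADD r1<-Add1  regs: r0:9,r1:Add1,r2:1,r3:8
  c2: issue SUB r0<-Add2  regs: r0:Add2,r1:Add1,r2:1,r3:8
  c3: CDB Add1=10; issue ADD r2<-Add1  regs: r0:Add2,r1:10,r2:Add1,r3:8
  c4: CDB Add2=1; issue ADD r2<-Add2  regs: r0:1,r1:10,r2:Add2,r3:8
  c5: CDB Add1=18; issue SUB r0<-Add1  regs: r0:Add1,r1:10,r2:Add2,r3:8
  c6: CDB Add2=20; issue MUL r2<-Mul1  regs: r0:Add1,r1:10,r2:Mul1,r3:8
  c7: issue ADD r3<-Add2  regs: r0:Add1,r1:10,r2:Mul1,r3:Add2
  c8: CDB Add1=12  regs: r0:12,r1:10,r2:Mul1,r3:Add2
  c9: -  regs: r0:12,r1:10,r2:Mul1,r3:Add2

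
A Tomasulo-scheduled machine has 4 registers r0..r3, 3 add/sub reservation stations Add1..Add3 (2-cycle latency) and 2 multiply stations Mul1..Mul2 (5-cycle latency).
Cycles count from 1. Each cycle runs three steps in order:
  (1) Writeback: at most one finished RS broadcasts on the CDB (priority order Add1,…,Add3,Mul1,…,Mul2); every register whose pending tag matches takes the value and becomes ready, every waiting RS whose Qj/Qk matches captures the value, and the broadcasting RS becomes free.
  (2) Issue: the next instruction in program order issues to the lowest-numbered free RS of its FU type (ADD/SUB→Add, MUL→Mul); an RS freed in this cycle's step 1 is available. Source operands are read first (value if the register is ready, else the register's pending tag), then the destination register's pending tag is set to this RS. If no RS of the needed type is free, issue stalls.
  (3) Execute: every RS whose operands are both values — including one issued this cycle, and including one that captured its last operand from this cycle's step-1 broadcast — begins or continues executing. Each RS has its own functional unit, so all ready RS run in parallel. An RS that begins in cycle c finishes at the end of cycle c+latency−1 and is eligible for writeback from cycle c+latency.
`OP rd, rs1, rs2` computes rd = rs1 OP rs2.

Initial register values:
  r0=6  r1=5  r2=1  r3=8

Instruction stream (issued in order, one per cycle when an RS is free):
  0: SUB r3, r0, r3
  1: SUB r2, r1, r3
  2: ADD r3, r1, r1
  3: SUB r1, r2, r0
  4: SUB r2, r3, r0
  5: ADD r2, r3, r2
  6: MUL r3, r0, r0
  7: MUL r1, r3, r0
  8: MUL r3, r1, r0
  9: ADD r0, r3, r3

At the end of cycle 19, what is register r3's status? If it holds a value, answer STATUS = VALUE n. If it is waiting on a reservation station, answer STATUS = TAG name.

cycle 1: issue SUB r3<-Add1 // r0:6,r1:5,r2:1,r3:Add1
cycle 2: issue SUB r2<-Add2 // r0:6,r1:5,r2:Add2,r3:Add1
cycle 3: CDB Add1=-2; issue ADD r3<-Add1 // r0:6,r1:5,r2:Add2,r3:Add1
cycle 4: issue SUB r1<-Add3 // r0:6,r1:Add3,r2:Add2,r3:Add1
cycle 5: CDB Add1=10; issue SUB r2<-Add1 // r0:6,r1:Add3,r2:Add1,r3:10
cycle 6: CDB Add2=7; issue ADD r2<-Add2 // r0:6,r1:Add3,r2:Add2,r3:10
cycle 7: CDB Add1=4; issue MUL r3<-Mul1 // r0:6,r1:Add3,r2:Add2,r3:Mul1
cycle 8: CDB Add3=1; issue MUL r1<-Mul2 // r0:6,r1:Mul2,r2:Add2,r3:Mul1
cycle 9: CDB Add2=14; stall // r0:6,r1:Mul2,r2:14,r3:Mul1
cycle 10: stall // r0:6,r1:Mul2,r2:14,r3:Mul1
cycle 11: stall // r0:6,r1:Mul2,r2:14,r3:Mul1
cycle 12: CDB Mul1=36; issue MUL r3<-Mul1 // r0:6,r1:Mul2,r2:14,r3:Mul1
cycle 13: issue ADD r0<-Add1 // r0:Add1,r1:Mul2,r2:14,r3:Mul1
cycle 14: - // r0:Add1,r1:Mul2,r2:14,r3:Mul1
cycle 15: - // r0:Add1,r1:Mul2,r2:14,r3:Mul1
cycle 16: - // r0:Add1,r1:Mul2,r2:14,r3:Mul1
cycle 17: CDB Mul2=216 // r0:Add1,r1:216,r2:14,r3:Mul1
cycle 18: - // r0:Add1,r1:216,r2:14,r3:Mul1
cycle 19: - // r0:Add1,r1:216,r2:14,r3:Mul1

STATUS = TAG Mul1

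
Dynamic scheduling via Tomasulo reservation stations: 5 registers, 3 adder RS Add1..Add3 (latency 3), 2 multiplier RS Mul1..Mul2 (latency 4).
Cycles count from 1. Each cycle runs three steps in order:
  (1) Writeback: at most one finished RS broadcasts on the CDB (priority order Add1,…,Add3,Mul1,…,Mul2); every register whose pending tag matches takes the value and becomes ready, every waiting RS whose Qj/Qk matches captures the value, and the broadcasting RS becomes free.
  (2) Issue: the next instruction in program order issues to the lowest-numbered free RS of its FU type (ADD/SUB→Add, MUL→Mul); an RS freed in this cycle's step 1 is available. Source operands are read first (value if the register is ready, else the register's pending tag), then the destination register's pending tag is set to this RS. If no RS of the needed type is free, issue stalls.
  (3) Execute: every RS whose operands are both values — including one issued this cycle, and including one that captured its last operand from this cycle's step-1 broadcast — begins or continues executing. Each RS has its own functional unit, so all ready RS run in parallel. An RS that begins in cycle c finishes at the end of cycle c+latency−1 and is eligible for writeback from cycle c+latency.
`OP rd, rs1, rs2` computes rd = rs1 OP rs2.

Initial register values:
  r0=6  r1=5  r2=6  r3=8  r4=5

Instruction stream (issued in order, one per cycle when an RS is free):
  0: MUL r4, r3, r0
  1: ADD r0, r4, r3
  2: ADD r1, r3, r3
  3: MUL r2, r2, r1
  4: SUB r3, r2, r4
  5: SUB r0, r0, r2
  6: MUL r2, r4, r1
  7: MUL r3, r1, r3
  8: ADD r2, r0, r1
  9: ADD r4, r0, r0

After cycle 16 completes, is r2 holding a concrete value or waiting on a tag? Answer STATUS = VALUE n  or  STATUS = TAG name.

cycle 1: issue MUL r4<-Mul1 // r0:6,r1:5,r2:6,r3:8,r4:Mul1
cycle 2: issue ADD r0<-Add1 // r0:Add1,r1:5,r2:6,r3:8,r4:Mul1
cycle 3: issue ADD r1<-Add2 // r0:Add1,r1:Add2,r2:6,r3:8,r4:Mul1
cycle 4: issue MUL r2<-Mul2 // r0:Add1,r1:Add2,r2:Mul2,r3:8,r4:Mul1
cycle 5: CDB Mul1=48; issue SUB r3<-Add3 // r0:Add1,r1:Add2,r2:Mul2,r3:Add3,r4:48
cycle 6: CDB Add2=16; issue SUB r0<-Add2 // r0:Add2,r1:16,r2:Mul2,r3:Add3,r4:48
cycle 7: issue MUL r2<-Mul1 // r0:Add2,r1:16,r2:Mul1,r3:Add3,r4:48
cycle 8: CDB Add1=56; stall // r0:Add2,r1:16,r2:Mul1,r3:Add3,r4:48
cycle 9: stall // r0:Add2,r1:16,r2:Mul1,r3:Add3,r4:48
cycle 10: CDB Mul2=96; issue MUL r3<-Mul2 // r0:Add2,r1:16,r2:Mul1,r3:Mul2,r4:48
cycle 11: CDB Mul1=768; issue ADD r2<-Add1 // r0:Add2,r1:16,r2:Add1,r3:Mul2,r4:48
cycle 12: stall // r0:Add2,r1:16,r2:Add1,r3:Mul2,r4:48
cycle 13: CDB Add2=-40; issue ADD r4<-Add2 // r0:-40,r1:16,r2:Add1,r3:Mul2,r4:Add2
cycle 14: CDB Add3=48 // r0:-40,r1:16,r2:Add1,r3:Mul2,r4:Add2
cycle 15: - // r0:-40,r1:16,r2:Add1,r3:Mul2,r4:Add2
cycle 16: CDB Add1=-24 // r0:-40,r1:16,r2:-24,r3:Mul2,r4:Add2

STATUS = VALUE -24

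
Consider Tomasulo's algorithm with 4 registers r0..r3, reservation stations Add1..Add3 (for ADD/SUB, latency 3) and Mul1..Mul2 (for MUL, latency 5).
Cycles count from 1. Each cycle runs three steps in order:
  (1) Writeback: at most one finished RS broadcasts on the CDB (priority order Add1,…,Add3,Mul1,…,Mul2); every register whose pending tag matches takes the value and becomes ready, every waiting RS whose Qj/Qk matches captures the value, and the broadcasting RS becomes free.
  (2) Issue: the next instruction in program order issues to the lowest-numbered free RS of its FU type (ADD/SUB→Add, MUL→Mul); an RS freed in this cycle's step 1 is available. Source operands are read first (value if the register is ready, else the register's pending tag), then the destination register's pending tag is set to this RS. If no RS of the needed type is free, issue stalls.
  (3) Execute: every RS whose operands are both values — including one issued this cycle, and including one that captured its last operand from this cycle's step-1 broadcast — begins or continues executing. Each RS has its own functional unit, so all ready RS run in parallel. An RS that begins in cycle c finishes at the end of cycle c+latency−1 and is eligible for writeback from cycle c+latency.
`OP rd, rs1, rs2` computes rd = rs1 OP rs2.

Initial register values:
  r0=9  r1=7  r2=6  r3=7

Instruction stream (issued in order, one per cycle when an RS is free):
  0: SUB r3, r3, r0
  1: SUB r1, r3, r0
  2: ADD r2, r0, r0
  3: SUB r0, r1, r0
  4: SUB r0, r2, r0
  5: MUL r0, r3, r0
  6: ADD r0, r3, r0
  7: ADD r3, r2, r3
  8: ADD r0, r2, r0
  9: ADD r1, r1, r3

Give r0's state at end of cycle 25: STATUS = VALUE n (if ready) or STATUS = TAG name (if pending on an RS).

c1: issue SUB r3<-Add1 | r0:9,r1:7,r2:6,r3:Add1
c2: issue SUB r1<-Add2 | r0:9,r1:Add2,r2:6,r3:Add1
c3: issue ADD r2<-Add3 | r0:9,r1:Add2,r2:Add3,r3:Add1
c4: CDB Add1=-2; issue SUB r0<-Add1 | r0:Add1,r1:Add2,r2:Add3,r3:-2
c5: stall | r0:Add1,r1:Add2,r2:Add3,r3:-2
c6: CDB Add3=18; issue SUB r0<-Add3 | r0:Add3,r1:Add2,r2:18,r3:-2
c7: CDB Add2=-11; issue MUL r0<-Mul1 | r0:Mul1,r1:-11,r2:18,r3:-2
c8: issue ADD r0<-Add2 | r0:Add2,r1:-11,r2:18,r3:-2
c9: stall | r0:Add2,r1:-11,r2:18,r3:-2
c10: CDB Add1=-20; issue ADD r3<-Add1 | r0:Add2,r1:-11,r2:18,r3:Add1
c11: stall | r0:Add2,r1:-11,r2:18,r3:Add1
c12: stall | r0:Add2,r1:-11,r2:18,r3:Add1
c13: CDB Add1=16; issue ADD r0<-Add1 | r0:Add1,r1:-11,r2:18,r3:16
c14: CDB Add3=38; issue ADD r1<-Add3 | r0:Add1,r1:Add3,r2:18,r3:16
c15: - | r0:Add1,r1:Add3,r2:18,r3:16
c16: - | r0:Add1,r1:Add3,r2:18,r3:16
c17: CDB Add3=5 | r0:Add1,r1:5,r2:18,r3:16
c18: - | r0:Add1,r1:5,r2:18,r3:16
c19: CDB Mul1=-76 | r0:Add1,r1:5,r2:18,r3:16
c20: - | r0:Add1,r1:5,r2:18,r3:16
c21: - | r0:Add1,r1:5,r2:18,r3:16
c22: CDB Add2=-78 | r0:Add1,r1:5,r2:18,r3:16
c23: - | r0:Add1,r1:5,r2:18,r3:16
c24: - | r0:Add1,r1:5,r2:18,r3:16
c25: CDB Add1=-60 | r0:-60,r1:5,r2:18,r3:16

STATUS = VALUE -60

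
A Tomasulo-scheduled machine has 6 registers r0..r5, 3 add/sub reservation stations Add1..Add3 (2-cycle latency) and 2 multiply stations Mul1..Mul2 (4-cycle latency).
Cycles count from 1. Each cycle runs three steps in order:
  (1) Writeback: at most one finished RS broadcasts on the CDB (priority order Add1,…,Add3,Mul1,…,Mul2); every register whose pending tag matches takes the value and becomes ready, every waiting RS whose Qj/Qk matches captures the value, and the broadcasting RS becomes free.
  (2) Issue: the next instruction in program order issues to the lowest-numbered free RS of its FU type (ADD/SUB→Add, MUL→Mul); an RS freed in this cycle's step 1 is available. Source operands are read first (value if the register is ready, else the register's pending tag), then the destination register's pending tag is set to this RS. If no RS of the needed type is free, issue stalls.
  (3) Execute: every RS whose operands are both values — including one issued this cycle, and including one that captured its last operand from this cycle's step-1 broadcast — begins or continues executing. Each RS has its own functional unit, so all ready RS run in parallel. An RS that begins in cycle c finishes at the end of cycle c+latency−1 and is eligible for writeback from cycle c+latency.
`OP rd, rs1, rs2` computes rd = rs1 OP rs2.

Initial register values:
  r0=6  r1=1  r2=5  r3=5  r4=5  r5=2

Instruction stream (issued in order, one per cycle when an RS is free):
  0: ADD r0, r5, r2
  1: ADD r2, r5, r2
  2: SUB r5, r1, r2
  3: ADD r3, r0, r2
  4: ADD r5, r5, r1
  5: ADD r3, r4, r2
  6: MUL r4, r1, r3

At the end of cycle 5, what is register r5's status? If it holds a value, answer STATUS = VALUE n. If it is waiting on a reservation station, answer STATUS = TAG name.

STATUS = TAG Add3

  c1: issue ADD r0<-Add1  regs: r0:Add1,r1:1,r2:5,r3:5,r4:5,r5:2
  c2: issue ADD r2<-Add2  regs: r0:Add1,r1:1,r2:Add2,r3:5,r4:5,r5:2
  c3: CDB Add1=7; issue SUB r5<-Add1  regs: r0:7,r1:1,r2:Add2,r3:5,r4:5,r5:Add1
  c4: CDB Add2=7; issue ADD r3<-Add2  regs: r0:7,r1:1,r2:7,r3:Add2,r4:5,r5:Add1
  c5: issue ADD r5<-Add3  regs: r0:7,r1:1,r2:7,r3:Add2,r4:5,r5:Add3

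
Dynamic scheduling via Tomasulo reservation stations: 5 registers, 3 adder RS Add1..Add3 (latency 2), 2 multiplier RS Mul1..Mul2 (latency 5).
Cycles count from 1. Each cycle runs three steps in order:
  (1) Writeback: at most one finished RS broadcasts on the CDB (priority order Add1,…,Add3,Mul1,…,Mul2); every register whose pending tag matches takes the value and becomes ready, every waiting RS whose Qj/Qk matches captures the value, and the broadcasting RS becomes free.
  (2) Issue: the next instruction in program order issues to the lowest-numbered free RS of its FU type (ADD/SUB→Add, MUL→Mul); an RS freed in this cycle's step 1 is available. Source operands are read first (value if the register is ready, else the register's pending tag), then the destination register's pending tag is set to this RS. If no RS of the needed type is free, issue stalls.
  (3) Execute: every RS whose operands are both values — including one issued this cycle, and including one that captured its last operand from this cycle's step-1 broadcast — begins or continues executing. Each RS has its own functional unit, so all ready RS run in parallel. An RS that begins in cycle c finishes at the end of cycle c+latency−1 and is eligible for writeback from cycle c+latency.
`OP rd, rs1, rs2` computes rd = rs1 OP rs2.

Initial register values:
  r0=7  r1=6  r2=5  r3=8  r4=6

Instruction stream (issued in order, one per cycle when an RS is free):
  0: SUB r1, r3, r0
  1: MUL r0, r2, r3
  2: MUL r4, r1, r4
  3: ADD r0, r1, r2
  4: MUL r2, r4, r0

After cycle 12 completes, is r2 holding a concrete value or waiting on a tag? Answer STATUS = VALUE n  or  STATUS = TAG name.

  c1: issue SUB r1<-Add1  regs: r0:7,r1:Add1,r2:5,r3:8,r4:6
  c2: issue MUL r0<-Mul1  regs: r0:Mul1,r1:Add1,r2:5,r3:8,r4:6
  c3: CDB Add1=1; issue MUL r4<-Mul2  regs: r0:Mul1,r1:1,r2:5,r3:8,r4:Mul2
  c4: issue ADD r0<-Add1  regs: r0:Add1,r1:1,r2:5,r3:8,r4:Mul2
  c5: stall  regs: r0:Add1,r1:1,r2:5,r3:8,r4:Mul2
  c6: CDB Add1=6; stall  regs: r0:6,r1:1,r2:5,r3:8,r4:Mul2
  c7: CDB Mul1=40; issue MUL r2<-Mul1  regs: r0:6,r1:1,r2:Mul1,r3:8,r4:Mul2
  c8: CDB Mul2=6  regs: r0:6,r1:1,r2:Mul1,r3:8,r4:6
  c9: -  regs: r0:6,r1:1,r2:Mul1,r3:8,r4:6
  c10: -  regs: r0:6,r1:1,r2:Mul1,r3:8,r4:6
  c11: -  regs: r0:6,r1:1,r2:Mul1,r3:8,r4:6
  c12: -  regs: r0:6,r1:1,r2:Mul1,r3:8,r4:6

STATUS = TAG Mul1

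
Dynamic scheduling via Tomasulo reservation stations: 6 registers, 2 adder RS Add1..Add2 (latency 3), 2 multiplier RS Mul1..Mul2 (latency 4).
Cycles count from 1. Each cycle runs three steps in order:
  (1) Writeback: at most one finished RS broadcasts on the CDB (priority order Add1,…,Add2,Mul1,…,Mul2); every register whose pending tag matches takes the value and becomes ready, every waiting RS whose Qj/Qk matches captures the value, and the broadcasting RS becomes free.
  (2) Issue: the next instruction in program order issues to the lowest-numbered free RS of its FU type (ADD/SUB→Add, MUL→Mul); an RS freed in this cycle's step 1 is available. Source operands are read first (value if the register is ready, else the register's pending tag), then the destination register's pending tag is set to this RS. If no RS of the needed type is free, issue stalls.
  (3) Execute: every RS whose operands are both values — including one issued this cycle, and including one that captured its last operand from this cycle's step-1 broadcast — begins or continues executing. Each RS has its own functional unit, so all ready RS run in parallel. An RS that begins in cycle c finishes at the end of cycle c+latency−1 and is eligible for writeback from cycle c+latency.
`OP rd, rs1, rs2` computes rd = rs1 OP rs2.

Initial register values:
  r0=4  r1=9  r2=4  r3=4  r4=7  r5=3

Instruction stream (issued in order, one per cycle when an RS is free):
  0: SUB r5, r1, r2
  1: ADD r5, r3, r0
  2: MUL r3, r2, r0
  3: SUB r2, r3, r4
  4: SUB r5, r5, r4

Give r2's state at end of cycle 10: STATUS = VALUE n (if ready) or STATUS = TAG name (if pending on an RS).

STATUS = VALUE 9

cycle 1: issue SUB r5<-Add1 // r0:4,r1:9,r2:4,r3:4,r4:7,r5:Add1
cycle 2: issue ADD r5<-Add2 // r0:4,r1:9,r2:4,r3:4,r4:7,r5:Add2
cycle 3: issue MUL r3<-Mul1 // r0:4,r1:9,r2:4,r3:Mul1,r4:7,r5:Add2
cycle 4: CDB Add1=5; issue SUB r2<-Add1 // r0:4,r1:9,r2:Add1,r3:Mul1,r4:7,r5:Add2
cycle 5: CDB Add2=8; issue SUB r5<-Add2 // r0:4,r1:9,r2:Add1,r3:Mul1,r4:7,r5:Add2
cycle 6: - // r0:4,r1:9,r2:Add1,r3:Mul1,r4:7,r5:Add2
cycle 7: CDB Mul1=16 // r0:4,r1:9,r2:Add1,r3:16,r4:7,r5:Add2
cycle 8: CDB Add2=1 // r0:4,r1:9,r2:Add1,r3:16,r4:7,r5:1
cycle 9: - // r0:4,r1:9,r2:Add1,r3:16,r4:7,r5:1
cycle 10: CDB Add1=9 // r0:4,r1:9,r2:9,r3:16,r4:7,r5:1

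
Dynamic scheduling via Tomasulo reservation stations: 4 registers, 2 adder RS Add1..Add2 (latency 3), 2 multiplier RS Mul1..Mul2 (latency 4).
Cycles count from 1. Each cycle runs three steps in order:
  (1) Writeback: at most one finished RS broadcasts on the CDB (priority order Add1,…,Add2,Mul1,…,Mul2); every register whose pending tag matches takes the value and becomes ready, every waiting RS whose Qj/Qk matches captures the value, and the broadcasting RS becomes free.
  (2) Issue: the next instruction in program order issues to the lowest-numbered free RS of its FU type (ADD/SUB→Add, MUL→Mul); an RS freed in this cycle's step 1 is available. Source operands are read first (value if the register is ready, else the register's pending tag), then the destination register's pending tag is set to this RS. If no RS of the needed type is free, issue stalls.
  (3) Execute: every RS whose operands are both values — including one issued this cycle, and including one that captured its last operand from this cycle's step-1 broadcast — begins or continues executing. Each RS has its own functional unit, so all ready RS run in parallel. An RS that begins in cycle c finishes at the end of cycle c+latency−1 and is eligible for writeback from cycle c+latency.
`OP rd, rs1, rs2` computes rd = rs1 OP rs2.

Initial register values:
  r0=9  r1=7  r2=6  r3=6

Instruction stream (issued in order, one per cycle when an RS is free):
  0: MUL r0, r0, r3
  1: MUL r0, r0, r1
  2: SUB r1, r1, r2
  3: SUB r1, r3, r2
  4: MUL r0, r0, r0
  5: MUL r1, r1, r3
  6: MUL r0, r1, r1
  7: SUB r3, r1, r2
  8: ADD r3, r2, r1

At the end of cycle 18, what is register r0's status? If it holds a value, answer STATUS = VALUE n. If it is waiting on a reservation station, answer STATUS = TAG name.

STATUS = TAG Mul1

c1: issue MUL r0<-Mul1 | r0:Mul1,r1:7,r2:6,r3:6
c2: issue MUL r0<-Mul2 | r0:Mul2,r1:7,r2:6,r3:6
c3: issue SUB r1<-Add1 | r0:Mul2,r1:Add1,r2:6,r3:6
c4: issue SUB r1<-Add2 | r0:Mul2,r1:Add2,r2:6,r3:6
c5: CDB Mul1=54; issue MUL r0<-Mul1 | r0:Mul1,r1:Add2,r2:6,r3:6
c6: CDB Add1=1; stall | r0:Mul1,r1:Add2,r2:6,r3:6
c7: CDB Add2=0; stall | r0:Mul1,r1:0,r2:6,r3:6
c8: stall | r0:Mul1,r1:0,r2:6,r3:6
c9: CDB Mul2=378; issue MUL r1<-Mul2 | r0:Mul1,r1:Mul2,r2:6,r3:6
c10: stall | r0:Mul1,r1:Mul2,r2:6,r3:6
c11: stall | r0:Mul1,r1:Mul2,r2:6,r3:6
c12: stall | r0:Mul1,r1:Mul2,r2:6,r3:6
c13: CDB Mul1=142884; issue MUL r0<-Mul1 | r0:Mul1,r1:Mul2,r2:6,r3:6
c14: CDB Mul2=0; issue SUB r3<-Add1 | r0:Mul1,r1:0,r2:6,r3:Add1
c15: issue ADD r3<-Add2 | r0:Mul1,r1:0,r2:6,r3:Add2
c16: - | r0:Mul1,r1:0,r2:6,r3:Add2
c17: CDB Add1=-6 | r0:Mul1,r1:0,r2:6,r3:Add2
c18: CDB Add2=6 | r0:Mul1,r1:0,r2:6,r3:6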